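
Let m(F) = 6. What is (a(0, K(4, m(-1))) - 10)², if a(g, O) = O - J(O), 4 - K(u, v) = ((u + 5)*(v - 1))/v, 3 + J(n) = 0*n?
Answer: 441/4 ≈ 110.25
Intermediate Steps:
J(n) = -3 (J(n) = -3 + 0*n = -3 + 0 = -3)
K(u, v) = 4 - (-1 + v)*(5 + u)/v (K(u, v) = 4 - (u + 5)*(v - 1)/v = 4 - (5 + u)*(-1 + v)/v = 4 - (-1 + v)*(5 + u)/v)
a(g, O) = 3 + O (a(g, O) = O - 1*(-3) = O + 3 = 3 + O)
(a(0, K(4, m(-1))) - 10)² = ((3 + (5 + 4 - 1*6 - 1*4*6)/6) - 10)² = ((3 + (5 + 4 - 6 - 24)/6) - 10)² = ((3 + (⅙)*(-21)) - 10)² = ((3 - 7/2) - 10)² = (-½ - 10)² = (-21/2)² = 441/4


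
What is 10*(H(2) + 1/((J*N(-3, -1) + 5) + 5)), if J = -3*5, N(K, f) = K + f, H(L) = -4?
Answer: -279/7 ≈ -39.857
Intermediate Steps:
J = -15
10*(H(2) + 1/((J*N(-3, -1) + 5) + 5)) = 10*(-4 + 1/((-15*(-3 - 1) + 5) + 5)) = 10*(-4 + 1/((-15*(-4) + 5) + 5)) = 10*(-4 + 1/((60 + 5) + 5)) = 10*(-4 + 1/(65 + 5)) = 10*(-4 + 1/70) = 10*(-279/70) = -279/7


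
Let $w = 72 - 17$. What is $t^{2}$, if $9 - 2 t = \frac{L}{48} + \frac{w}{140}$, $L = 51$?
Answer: $\frac{714025}{50176} \approx 14.23$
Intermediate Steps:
$w = 55$
$t = \frac{845}{224}$ ($t = \frac{9}{2} - \frac{\frac{51}{48} + \frac{55}{140}}{2} = \frac{9}{2} - \frac{51 \cdot \frac{1}{48} + 55 \cdot \frac{1}{140}}{2} = \frac{9}{2} - \frac{\frac{17}{16} + \frac{11}{28}}{2} = \frac{9}{2} - \frac{163}{224} = \frac{845}{224} \approx 3.7723$)
$t^{2} = \left(\frac{845}{224}\right)^{2} = \frac{714025}{50176}$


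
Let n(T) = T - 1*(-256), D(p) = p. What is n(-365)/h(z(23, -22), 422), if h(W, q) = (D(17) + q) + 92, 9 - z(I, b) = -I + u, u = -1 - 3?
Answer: -109/531 ≈ -0.20527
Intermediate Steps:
u = -4
n(T) = 256 + T (n(T) = T + 256 = 256 + T)
z(I, b) = 13 + I (z(I, b) = 9 - (-I - 4) = 9 - (-4 - I) = 9 + (4 + I) = 13 + I)
h(W, q) = 109 + q (h(W, q) = (17 + q) + 92 = 109 + q)
n(-365)/h(z(23, -22), 422) = (256 - 365)/(109 + 422) = -109/531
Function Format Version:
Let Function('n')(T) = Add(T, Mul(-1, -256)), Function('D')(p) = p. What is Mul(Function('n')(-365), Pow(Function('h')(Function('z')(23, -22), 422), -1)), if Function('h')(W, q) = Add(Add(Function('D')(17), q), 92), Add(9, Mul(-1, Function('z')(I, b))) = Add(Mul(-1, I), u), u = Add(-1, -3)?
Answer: Rational(-109, 531) ≈ -0.20527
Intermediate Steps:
u = -4
Function('n')(T) = Add(256, T) (Function('n')(T) = Add(T, 256) = Add(256, T))
Function('z')(I, b) = Add(13, I) (Function('z')(I, b) = Add(9, Mul(-1, Add(Mul(-1, I), -4))) = Add(9, Mul(-1, Add(-4, Mul(-1, I)))) = Add(9, Add(4, I)) = Add(13, I))
Function('h')(W, q) = Add(109, q) (Function('h')(W, q) = Add(Add(17, q), 92) = Add(109, q))
Mul(Function('n')(-365), Pow(Function('h')(Function('z')(23, -22), 422), -1)) = Mul(Add(256, -365), Pow(Add(109, 422), -1)) = Mul(-109, Pow(531, -1)) = Mul(-109, Rational(1, 531)) = Rational(-109, 531)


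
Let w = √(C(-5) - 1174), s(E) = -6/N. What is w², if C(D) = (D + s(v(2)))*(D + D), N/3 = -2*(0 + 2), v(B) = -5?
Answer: -1129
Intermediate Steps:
N = -12 (N = 3*(-2*(0 + 2)) = 3*(-2*2) = 3*(-4) = -12)
s(E) = ½ (s(E) = -6/(-12) = -6*(-1/12) = ½)
C(D) = 2*D*(½ + D) (C(D) = (D + ½)*(D + D) = (½ + D)*(2*D) = 2*D*(½ + D))
w = I*√1129 (w = √(-5*(1 + 2*(-5)) - 1174) = √(-5*(1 - 10) - 1174) = √(-5*(-9) - 1174) = √(45 - 1174) = √(-1129) = I*√1129 ≈ 33.601*I)
w² = (I*√1129)² = -1129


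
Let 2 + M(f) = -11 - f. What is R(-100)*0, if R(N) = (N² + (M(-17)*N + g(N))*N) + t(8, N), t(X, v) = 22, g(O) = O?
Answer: 0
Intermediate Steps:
M(f) = -13 - f (M(f) = -2 + (-11 - f) = -13 - f)
R(N) = 22 + 6*N² (R(N) = (N² + ((-13 - 1*(-17))*N + N)*N) + 22 = (N² + ((-13 + 17)*N + N)*N) + 22 = (N² + (4*N + N)*N) + 22 = (N² + (5*N)*N) + 22 = (N² + 5*N²) + 22 = 6*N² + 22 = 22 + 6*N²)
R(-100)*0 = (22 + 6*(-100)²)*0 = (22 + 6*10000)*0 = (22 + 60000)*0 = 60022*0 = 0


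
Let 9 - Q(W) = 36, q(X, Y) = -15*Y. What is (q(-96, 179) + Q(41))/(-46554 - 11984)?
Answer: 1356/29269 ≈ 0.046329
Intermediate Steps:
Q(W) = -27 (Q(W) = 9 - 1*36 = 9 - 36 = -27)
(q(-96, 179) + Q(41))/(-46554 - 11984) = (-15*179 - 27)/(-46554 - 11984) = (-2685 - 27)/(-58538) = -2712*(-1/58538) = 1356/29269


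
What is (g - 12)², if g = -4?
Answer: 256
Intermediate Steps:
(g - 12)² = (-4 - 12)² = (-16)² = 256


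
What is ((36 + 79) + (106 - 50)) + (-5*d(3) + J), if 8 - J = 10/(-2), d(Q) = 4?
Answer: 164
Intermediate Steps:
J = 13 (J = 8 - 10/(-2) = 8 - 10*(-1)/2 = 8 - 1*(-5) = 8 + 5 = 13)
((36 + 79) + (106 - 50)) + (-5*d(3) + J) = ((36 + 79) + (106 - 50)) + (-5*4 + 13) = (115 + 56) + (-20 + 13) = 171 - 7 = 164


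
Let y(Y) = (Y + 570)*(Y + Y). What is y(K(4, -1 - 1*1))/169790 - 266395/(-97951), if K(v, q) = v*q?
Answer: 22175215829/8315550145 ≈ 2.6667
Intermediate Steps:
K(v, q) = q*v
y(Y) = 2*Y*(570 + Y) (y(Y) = (570 + Y)*(2*Y) = 2*Y*(570 + Y))
y(K(4, -1 - 1*1))/169790 - 266395/(-97951) = (2*((-1 - 1*1)*4)*(570 + (-1 - 1*1)*4))/169790 - 266395/(-97951) = (2*((-1 - 1)*4)*(570 + (-1 - 1)*4))*(1/169790) - 266395*(-1/97951) = (2*(-2*4)*(570 - 2*4))*(1/169790) + 266395/97951 = (2*(-8)*(570 - 8))*(1/169790) + 266395/97951 = (2*(-8)*562)*(1/169790) + 266395/97951 = -8992*1/169790 + 266395/97951 = -4496/84895 + 266395/97951 = 22175215829/8315550145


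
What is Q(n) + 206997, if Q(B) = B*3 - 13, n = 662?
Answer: 208970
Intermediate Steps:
Q(B) = -13 + 3*B (Q(B) = 3*B - 13 = -13 + 3*B)
Q(n) + 206997 = (-13 + 3*662) + 206997 = (-13 + 1986) + 206997 = 1973 + 206997 = 208970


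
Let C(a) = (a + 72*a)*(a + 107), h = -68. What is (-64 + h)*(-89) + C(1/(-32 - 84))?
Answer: 157175085/13456 ≈ 11681.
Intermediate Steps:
C(a) = 73*a*(107 + a) (C(a) = (73*a)*(107 + a) = 73*a*(107 + a))
(-64 + h)*(-89) + C(1/(-32 - 84)) = (-64 - 68)*(-89) + 73*(107 + 1/(-32 - 84))/(-32 - 84) = -132*(-89) + 73*(107 + 1/(-116))/(-116) = 11748 + 73*(-1/116)*(107 - 1/116) = 11748 + 73*(-1/116)*(12411/116) = 11748 - 906003/13456 = 157175085/13456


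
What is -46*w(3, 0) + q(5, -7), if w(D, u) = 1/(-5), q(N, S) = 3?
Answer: 61/5 ≈ 12.200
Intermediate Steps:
w(D, u) = -1/5
-46*w(3, 0) + q(5, -7) = -46*(-1/5) + 3 = 46/5 + 3 = 61/5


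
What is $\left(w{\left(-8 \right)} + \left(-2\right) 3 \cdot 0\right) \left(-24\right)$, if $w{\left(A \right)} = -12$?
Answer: $288$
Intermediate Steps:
$\left(w{\left(-8 \right)} + \left(-2\right) 3 \cdot 0\right) \left(-24\right) = \left(-12 + \left(-2\right) 3 \cdot 0\right) \left(-24\right) = \left(-12 - 0\right) \left(-24\right) = \left(-12 + 0\right) \left(-24\right) = \left(-12\right) \left(-24\right) = 288$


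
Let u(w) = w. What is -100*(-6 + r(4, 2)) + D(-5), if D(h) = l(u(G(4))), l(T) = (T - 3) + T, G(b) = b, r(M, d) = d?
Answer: 405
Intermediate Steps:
l(T) = -3 + 2*T (l(T) = (-3 + T) + T = -3 + 2*T)
D(h) = 5 (D(h) = -3 + 2*4 = -3 + 8 = 5)
-100*(-6 + r(4, 2)) + D(-5) = -100*(-6 + 2) + 5 = -100*(-4) + 5 = -25*(-16) + 5 = 400 + 5 = 405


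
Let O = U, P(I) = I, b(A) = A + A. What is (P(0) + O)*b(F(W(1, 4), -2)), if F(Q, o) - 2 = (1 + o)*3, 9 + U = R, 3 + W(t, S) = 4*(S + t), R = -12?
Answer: 42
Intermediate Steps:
W(t, S) = -3 + 4*S + 4*t (W(t, S) = -3 + 4*(S + t) = -3 + (4*S + 4*t) = -3 + 4*S + 4*t)
U = -21 (U = -9 - 12 = -21)
F(Q, o) = 5 + 3*o (F(Q, o) = 2 + (1 + o)*3 = 2 + (3 + 3*o) = 5 + 3*o)
b(A) = 2*A
O = -21
(P(0) + O)*b(F(W(1, 4), -2)) = (0 - 21)*(2*(5 + 3*(-2))) = -42*(5 - 6) = -42*(-1) = -21*(-2) = 42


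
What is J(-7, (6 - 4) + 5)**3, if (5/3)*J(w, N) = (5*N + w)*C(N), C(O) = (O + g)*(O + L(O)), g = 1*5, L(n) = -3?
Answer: 65548320768/125 ≈ 5.2439e+8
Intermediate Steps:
g = 5
C(O) = (-3 + O)*(5 + O) (C(O) = (O + 5)*(O - 3) = (5 + O)*(-3 + O) = (-3 + O)*(5 + O))
J(w, N) = 3*(w + 5*N)*(-15 + N**2 + 2*N)/5 (J(w, N) = 3*((5*N + w)*(-15 + N**2 + 2*N))/5 = 3*((w + 5*N)*(-15 + N**2 + 2*N))/5 = 3*(w + 5*N)*(-15 + N**2 + 2*N)/5)
J(-7, (6 - 4) + 5)**3 = (3*(-7 + 5*((6 - 4) + 5))*(-15 + ((6 - 4) + 5)**2 + 2*((6 - 4) + 5))/5)**3 = (3*(-7 + 5*(2 + 5))*(-15 + (2 + 5)**2 + 2*(2 + 5))/5)**3 = (3*(-7 + 5*7)*(-15 + 7**2 + 2*7)/5)**3 = (3*(-7 + 35)*(-15 + 49 + 14)/5)**3 = ((3/5)*28*48)**3 = (4032/5)**3 = 65548320768/125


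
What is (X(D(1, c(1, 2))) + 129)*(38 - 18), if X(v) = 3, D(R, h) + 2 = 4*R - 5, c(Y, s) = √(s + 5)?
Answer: 2640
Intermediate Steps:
c(Y, s) = √(5 + s)
D(R, h) = -7 + 4*R (D(R, h) = -2 + (4*R - 5) = -2 + (-5 + 4*R) = -7 + 4*R)
(X(D(1, c(1, 2))) + 129)*(38 - 18) = (3 + 129)*(38 - 18) = 132*20 = 2640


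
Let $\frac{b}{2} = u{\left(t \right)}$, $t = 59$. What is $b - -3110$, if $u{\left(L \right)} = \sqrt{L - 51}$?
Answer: $3110 + 4 \sqrt{2} \approx 3115.7$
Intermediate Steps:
$u{\left(L \right)} = \sqrt{-51 + L}$
$b = 4 \sqrt{2}$ ($b = 2 \sqrt{-51 + 59} = 2 \sqrt{8} = 2 \cdot 2 \sqrt{2} = 4 \sqrt{2} \approx 5.6569$)
$b - -3110 = 4 \sqrt{2} - -3110 = 4 \sqrt{2} + 3110 = 3110 + 4 \sqrt{2}$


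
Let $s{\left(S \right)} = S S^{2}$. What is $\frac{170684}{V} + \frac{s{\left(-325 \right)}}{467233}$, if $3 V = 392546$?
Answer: $- \frac{509081560159}{7054247893} \approx -72.167$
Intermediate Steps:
$V = \frac{392546}{3}$ ($V = \frac{1}{3} \cdot 392546 = \frac{392546}{3} \approx 1.3085 \cdot 10^{5}$)
$s{\left(S \right)} = S^{3}$
$\frac{170684}{V} + \frac{s{\left(-325 \right)}}{467233} = \frac{170684}{\frac{392546}{3}} + \frac{\left(-325\right)^{3}}{467233} = 170684 \cdot \frac{3}{392546} - \frac{2640625}{35941} = \frac{256026}{196273} - \frac{2640625}{35941} = - \frac{509081560159}{7054247893}$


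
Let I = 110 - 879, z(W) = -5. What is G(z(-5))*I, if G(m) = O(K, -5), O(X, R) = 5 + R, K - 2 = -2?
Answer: 0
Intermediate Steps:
K = 0 (K = 2 - 2 = 0)
G(m) = 0 (G(m) = 5 - 5 = 0)
I = -769
G(z(-5))*I = 0*(-769) = 0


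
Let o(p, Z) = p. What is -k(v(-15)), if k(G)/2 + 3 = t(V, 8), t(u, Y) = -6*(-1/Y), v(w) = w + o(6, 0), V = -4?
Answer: 9/2 ≈ 4.5000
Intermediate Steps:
v(w) = 6 + w (v(w) = w + 6 = 6 + w)
t(u, Y) = 6/Y (t(u, Y) = -(-6)/Y = 6/Y)
k(G) = -9/2 (k(G) = -6 + 2*(6/8) = -6 + 2*(6*(⅛)) = -6 + 2*(¾) = -6 + 3/2 = -9/2)
-k(v(-15)) = -1*(-9/2) = 9/2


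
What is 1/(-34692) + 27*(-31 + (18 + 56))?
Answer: 40277411/34692 ≈ 1161.0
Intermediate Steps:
1/(-34692) + 27*(-31 + (18 + 56)) = -1/34692 + 27*(-31 + 74) = -1/34692 + 27*43 = -1/34692 + 1161 = 40277411/34692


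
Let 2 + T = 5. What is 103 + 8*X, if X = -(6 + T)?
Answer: 31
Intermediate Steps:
T = 3 (T = -2 + 5 = 3)
X = -9 (X = -(6 + 3) = -1*9 = -9)
103 + 8*X = 103 + 8*(-9) = 103 - 72 = 31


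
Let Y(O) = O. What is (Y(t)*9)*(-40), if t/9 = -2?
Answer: 6480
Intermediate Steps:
t = -18 (t = 9*(-2) = -18)
(Y(t)*9)*(-40) = -18*9*(-40) = -162*(-40) = 6480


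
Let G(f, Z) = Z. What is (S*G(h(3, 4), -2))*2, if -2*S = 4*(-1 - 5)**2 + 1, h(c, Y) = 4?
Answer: 290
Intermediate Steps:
S = -145/2 (S = -(4*(-1 - 5)**2 + 1)/2 = -(4*(-6)**2 + 1)/2 = -(4*36 + 1)/2 = -(144 + 1)/2 = -1/2*145 = -145/2 ≈ -72.500)
(S*G(h(3, 4), -2))*2 = -145/2*(-2)*2 = 145*2 = 290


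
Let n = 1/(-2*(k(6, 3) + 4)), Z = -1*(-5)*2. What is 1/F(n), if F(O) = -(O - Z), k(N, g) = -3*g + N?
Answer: 2/21 ≈ 0.095238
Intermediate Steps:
k(N, g) = N - 3*g
Z = 10 (Z = 5*2 = 10)
n = -½ (n = 1/(-2*((6 - 3*3) + 4)) = 1/(-2*((6 - 9) + 4)) = 1/(-2*(-3 + 4)) = 1/(-2*1) = 1/(-2) = -½ ≈ -0.50000)
F(O) = 10 - O (F(O) = -(O - 1*10) = -(O - 10) = -(-10 + O) = 10 - O)
1/F(n) = 1/(10 - 1*(-½)) = 1/(10 + ½) = 1/(21/2) = 2/21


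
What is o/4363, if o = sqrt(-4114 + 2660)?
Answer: I*sqrt(1454)/4363 ≈ 0.0087397*I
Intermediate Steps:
o = I*sqrt(1454) (o = sqrt(-1454) = I*sqrt(1454) ≈ 38.131*I)
o/4363 = (I*sqrt(1454))/4363 = (I*sqrt(1454))*(1/4363) = I*sqrt(1454)/4363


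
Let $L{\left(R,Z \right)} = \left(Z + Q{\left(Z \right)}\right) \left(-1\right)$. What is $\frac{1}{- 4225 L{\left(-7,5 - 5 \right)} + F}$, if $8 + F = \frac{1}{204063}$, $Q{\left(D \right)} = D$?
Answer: $- \frac{204063}{1632503} \approx -0.125$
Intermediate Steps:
$L{\left(R,Z \right)} = - 2 Z$ ($L{\left(R,Z \right)} = \left(Z + Z\right) \left(-1\right) = 2 Z \left(-1\right) = - 2 Z$)
$F = - \frac{1632503}{204063}$ ($F = -8 + \frac{1}{204063} = - \frac{1632503}{204063} \approx -8.0$)
$\frac{1}{- 4225 L{\left(-7,5 - 5 \right)} + F} = \frac{1}{- 4225 \left(- 2 \left(5 - 5\right)\right) - \frac{1632503}{204063}} = \frac{1}{- 4225 \left(\left(-2\right) 0\right) - \frac{1632503}{204063}} = \frac{1}{\left(-4225\right) 0 - \frac{1632503}{204063}} = \frac{1}{0 - \frac{1632503}{204063}} = \frac{1}{- \frac{1632503}{204063}} = - \frac{204063}{1632503}$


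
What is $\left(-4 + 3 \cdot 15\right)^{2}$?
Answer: $1681$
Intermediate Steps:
$\left(-4 + 3 \cdot 15\right)^{2} = \left(-4 + 45\right)^{2} = 41^{2} = 1681$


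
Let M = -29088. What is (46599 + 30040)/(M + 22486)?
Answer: -76639/6602 ≈ -11.608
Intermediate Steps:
(46599 + 30040)/(M + 22486) = (46599 + 30040)/(-29088 + 22486) = 76639/(-6602) = 76639*(-1/6602) = -76639/6602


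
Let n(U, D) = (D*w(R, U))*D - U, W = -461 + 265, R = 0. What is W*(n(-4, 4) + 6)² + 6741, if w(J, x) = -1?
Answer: -315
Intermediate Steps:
W = -196
n(U, D) = -U - D² (n(U, D) = (D*(-1))*D - U = (-D)*D - U = -D² - U = -U - D²)
W*(n(-4, 4) + 6)² + 6741 = -196*((-1*(-4) - 1*4²) + 6)² + 6741 = -196*((4 - 1*16) + 6)² + 6741 = -196*((4 - 16) + 6)² + 6741 = -196*(-12 + 6)² + 6741 = -196*(-6)² + 6741 = -196*36 + 6741 = -7056 + 6741 = -315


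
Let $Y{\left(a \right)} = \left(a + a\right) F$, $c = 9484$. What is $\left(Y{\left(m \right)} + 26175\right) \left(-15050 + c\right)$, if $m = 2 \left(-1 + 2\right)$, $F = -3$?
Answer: $-145623258$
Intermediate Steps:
$m = 2$ ($m = 2 \cdot 1 = 2$)
$Y{\left(a \right)} = - 6 a$ ($Y{\left(a \right)} = \left(a + a\right) \left(-3\right) = 2 a \left(-3\right) = - 6 a$)
$\left(Y{\left(m \right)} + 26175\right) \left(-15050 + c\right) = \left(\left(-6\right) 2 + 26175\right) \left(-15050 + 9484\right) = \left(-12 + 26175\right) \left(-5566\right) = 26163 \left(-5566\right) = -145623258$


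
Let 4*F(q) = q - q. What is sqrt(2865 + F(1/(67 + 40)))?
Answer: sqrt(2865) ≈ 53.526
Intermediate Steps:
F(q) = 0 (F(q) = (q - q)/4 = (1/4)*0 = 0)
sqrt(2865 + F(1/(67 + 40))) = sqrt(2865 + 0) = sqrt(2865)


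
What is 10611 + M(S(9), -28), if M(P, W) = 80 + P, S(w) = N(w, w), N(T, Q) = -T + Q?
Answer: 10691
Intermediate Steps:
N(T, Q) = Q - T
S(w) = 0 (S(w) = w - w = 0)
10611 + M(S(9), -28) = 10611 + (80 + 0) = 10611 + 80 = 10691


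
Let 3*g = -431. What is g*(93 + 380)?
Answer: -203863/3 ≈ -67954.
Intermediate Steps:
g = -431/3 (g = (⅓)*(-431) = -431/3 ≈ -143.67)
g*(93 + 380) = -431*(93 + 380)/3 = -431/3*473 = -203863/3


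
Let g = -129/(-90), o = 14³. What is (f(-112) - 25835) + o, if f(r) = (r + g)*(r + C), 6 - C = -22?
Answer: -69017/5 ≈ -13803.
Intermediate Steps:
o = 2744
g = 43/30 (g = -129*(-1/90) = 43/30 ≈ 1.4333)
C = 28 (C = 6 - 1*(-22) = 6 + 22 = 28)
f(r) = (28 + r)*(43/30 + r) (f(r) = (r + 43/30)*(r + 28) = (43/30 + r)*(28 + r) = (28 + r)*(43/30 + r))
(f(-112) - 25835) + o = ((602/15 + (-112)² + (883/30)*(-112)) - 25835) + 2744 = ((602/15 + 12544 - 49448/15) - 25835) + 2744 = (46438/5 - 25835) + 2744 = -82737/5 + 2744 = -69017/5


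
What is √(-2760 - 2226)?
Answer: 3*I*√554 ≈ 70.612*I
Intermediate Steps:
√(-2760 - 2226) = √(-4986) = 3*I*√554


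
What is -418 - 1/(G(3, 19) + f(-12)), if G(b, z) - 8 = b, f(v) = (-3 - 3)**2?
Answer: -19647/47 ≈ -418.02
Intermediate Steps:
f(v) = 36 (f(v) = (-6)**2 = 36)
G(b, z) = 8 + b
-418 - 1/(G(3, 19) + f(-12)) = -418 - 1/((8 + 3) + 36) = -418 - 1/(11 + 36) = -418 - 1/47 = -19647/47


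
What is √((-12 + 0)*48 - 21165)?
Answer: I*√21741 ≈ 147.45*I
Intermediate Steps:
√((-12 + 0)*48 - 21165) = √(-12*48 - 21165) = √(-576 - 21165) = √(-21741) = I*√21741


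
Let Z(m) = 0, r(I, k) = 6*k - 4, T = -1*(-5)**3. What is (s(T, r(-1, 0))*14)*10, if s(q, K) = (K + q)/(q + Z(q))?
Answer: 3388/25 ≈ 135.52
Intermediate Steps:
T = 125 (T = -1*(-125) = 125)
r(I, k) = -4 + 6*k
s(q, K) = (K + q)/q (s(q, K) = (K + q)/(q + 0) = (K + q)/q)
(s(T, r(-1, 0))*14)*10 = ((((-4 + 6*0) + 125)/125)*14)*10 = ((((-4 + 0) + 125)/125)*14)*10 = (((-4 + 125)/125)*14)*10 = (((1/125)*121)*14)*10 = ((121/125)*14)*10 = (1694/125)*10 = 3388/25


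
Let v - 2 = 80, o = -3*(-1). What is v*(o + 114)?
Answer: 9594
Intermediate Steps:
o = 3
v = 82 (v = 2 + 80 = 82)
v*(o + 114) = 82*(3 + 114) = 82*117 = 9594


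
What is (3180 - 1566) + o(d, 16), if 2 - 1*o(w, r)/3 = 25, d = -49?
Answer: 1545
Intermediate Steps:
o(w, r) = -69 (o(w, r) = 6 - 3*25 = 6 - 75 = -69)
(3180 - 1566) + o(d, 16) = (3180 - 1566) - 69 = 1614 - 69 = 1545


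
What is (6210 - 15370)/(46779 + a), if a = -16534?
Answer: -1832/6049 ≈ -0.30286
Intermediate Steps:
(6210 - 15370)/(46779 + a) = (6210 - 15370)/(46779 - 16534) = -9160/30245 = -9160*1/30245 = -1832/6049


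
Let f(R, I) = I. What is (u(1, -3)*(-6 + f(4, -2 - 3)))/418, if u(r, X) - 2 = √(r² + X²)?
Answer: -1/19 - √10/38 ≈ -0.13585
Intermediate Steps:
u(r, X) = 2 + √(X² + r²) (u(r, X) = 2 + √(r² + X²) = 2 + √(X² + r²))
(u(1, -3)*(-6 + f(4, -2 - 3)))/418 = ((2 + √((-3)² + 1²))*(-6 + (-2 - 3)))/418 = ((2 + √(9 + 1))*(-6 - 5))*(1/418) = ((2 + √10)*(-11))*(1/418) = (-22 - 11*√10)*(1/418) = -1/19 - √10/38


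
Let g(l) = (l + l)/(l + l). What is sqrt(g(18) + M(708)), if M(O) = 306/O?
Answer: 13*sqrt(118)/118 ≈ 1.1967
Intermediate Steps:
g(l) = 1 (g(l) = (2*l)/((2*l)) = (2*l)*(1/(2*l)) = 1)
sqrt(g(18) + M(708)) = sqrt(1 + 306/708) = sqrt(1 + 306*(1/708)) = sqrt(1 + 51/118) = sqrt(169/118) = 13*sqrt(118)/118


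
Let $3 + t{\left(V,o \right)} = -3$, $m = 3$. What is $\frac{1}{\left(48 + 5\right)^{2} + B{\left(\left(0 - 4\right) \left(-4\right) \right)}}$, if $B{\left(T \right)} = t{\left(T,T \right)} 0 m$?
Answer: $\frac{1}{2809} \approx 0.000356$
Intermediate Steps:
$t{\left(V,o \right)} = -6$ ($t{\left(V,o \right)} = -3 - 3 = -6$)
$B{\left(T \right)} = 0$ ($B{\left(T \right)} = \left(-6\right) 0 \cdot 3 = 0 \cdot 3 = 0$)
$\frac{1}{\left(48 + 5\right)^{2} + B{\left(\left(0 - 4\right) \left(-4\right) \right)}} = \frac{1}{\left(48 + 5\right)^{2} + 0} = \frac{1}{53^{2} + 0} = \frac{1}{2809 + 0} = \frac{1}{2809}$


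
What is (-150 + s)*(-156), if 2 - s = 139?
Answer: 44772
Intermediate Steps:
s = -137 (s = 2 - 1*139 = 2 - 139 = -137)
(-150 + s)*(-156) = (-150 - 137)*(-156) = -287*(-156) = 44772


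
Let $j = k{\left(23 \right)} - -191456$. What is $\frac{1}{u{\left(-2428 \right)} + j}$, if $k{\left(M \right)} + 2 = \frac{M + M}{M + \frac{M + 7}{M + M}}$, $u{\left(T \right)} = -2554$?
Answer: $\frac{272}{51381329} \approx 5.2938 \cdot 10^{-6}$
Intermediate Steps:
$k{\left(M \right)} = -2 + \frac{2 M}{M + \frac{7 + M}{2 M}}$ ($k{\left(M \right)} = -2 + \frac{M + M}{M + \frac{M + 7}{M + M}} = -2 + \frac{2 M}{M + \frac{7 + M}{2 M}}$)
$j = \frac{52076017}{272}$ ($j = \frac{2 \left(-7 - 23\right)}{7 + 23 + 2 \cdot 23^{2}} - -191456 = \frac{2 \left(-7 - 23\right)}{7 + 23 + 2 \cdot 529} + 191456 = 2 \frac{1}{7 + 23 + 1058} \left(-30\right) + 191456 = 2 \cdot \frac{1}{1088} \left(-30\right) + 191456 = - \frac{15}{272} + 191456 = \frac{52076017}{272} \approx 1.9146 \cdot 10^{5}$)
$\frac{1}{u{\left(-2428 \right)} + j} = \frac{1}{-2554 + \frac{52076017}{272}} = \frac{1}{\frac{51381329}{272}} = \frac{272}{51381329}$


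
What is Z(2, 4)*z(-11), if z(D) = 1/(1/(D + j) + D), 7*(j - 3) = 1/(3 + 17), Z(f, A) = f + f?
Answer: -4476/12449 ≈ -0.35955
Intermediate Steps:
Z(f, A) = 2*f
j = 421/140 (j = 3 + 1/(7*(3 + 17)) = 3 + (⅐)/20 = 3 + (⅐)*(1/20) = 3 + 1/140 = 421/140 ≈ 3.0071)
z(D) = 1/(D + 1/(421/140 + D)) (z(D) = 1/(1/(D + 421/140) + D) = 1/(1/(421/140 + D) + D) = 1/(D + 1/(421/140 + D)))
Z(2, 4)*z(-11) = (2*2)*((421 + 140*(-11))/(140 + 140*(-11)² + 421*(-11))) = 4*((421 - 1540)/(140 + 140*121 - 4631)) = 4*(-1119/(140 + 16940 - 4631)) = 4*(-1119/12449) = -4476/12449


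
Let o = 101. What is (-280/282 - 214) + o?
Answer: -16073/141 ≈ -113.99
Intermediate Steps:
(-280/282 - 214) + o = (-280/282 - 214) + 101 = (-280*1/282 - 214) + 101 = (-140/141 - 214) + 101 = -30314/141 + 101 = -16073/141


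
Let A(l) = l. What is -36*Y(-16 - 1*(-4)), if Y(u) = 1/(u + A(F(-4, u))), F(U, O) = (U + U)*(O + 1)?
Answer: -9/19 ≈ -0.47368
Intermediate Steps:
F(U, O) = 2*U*(1 + O) (F(U, O) = (2*U)*(1 + O) = 2*U*(1 + O))
Y(u) = 1/(-8 - 7*u) (Y(u) = 1/(u + 2*(-4)*(1 + u)) = 1/(u + (-8 - 8*u)) = 1/(-8 - 7*u))
-36*Y(-16 - 1*(-4)) = -36/(-8 - 7*(-16 - 1*(-4))) = -36/(-8 - 7*(-16 + 4)) = -36/(-8 - 7*(-12)) = -36/(-8 + 84) = -36/76 = -36*1/76 = -9/19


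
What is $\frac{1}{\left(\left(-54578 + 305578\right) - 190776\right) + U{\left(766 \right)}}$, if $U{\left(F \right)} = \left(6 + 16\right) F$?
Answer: $\frac{1}{77076} \approx 1.2974 \cdot 10^{-5}$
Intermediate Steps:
$U{\left(F \right)} = 22 F$
$\frac{1}{\left(\left(-54578 + 305578\right) - 190776\right) + U{\left(766 \right)}} = \frac{1}{\left(\left(-54578 + 305578\right) - 190776\right) + 22 \cdot 766} = \frac{1}{\left(251000 - 190776\right) + 16852} = \frac{1}{60224 + 16852} = \frac{1}{77076}$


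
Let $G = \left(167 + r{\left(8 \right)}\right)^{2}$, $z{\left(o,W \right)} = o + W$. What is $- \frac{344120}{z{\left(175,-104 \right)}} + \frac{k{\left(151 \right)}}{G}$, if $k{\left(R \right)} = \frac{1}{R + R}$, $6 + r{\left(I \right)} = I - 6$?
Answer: $- \frac{2761163132489}{569692498} \approx -4846.8$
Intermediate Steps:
$r{\left(I \right)} = -12 + I$ ($r{\left(I \right)} = -6 + \left(I - 6\right) = -6 + \left(-6 + I\right) = -12 + I$)
$k{\left(R \right)} = \frac{1}{2 R}$
$z{\left(o,W \right)} = W + o$
$G = 26569$ ($G = \left(167 + \left(-12 + 8\right)\right)^{2} = \left(167 - 4\right)^{2} = 163^{2} = 26569$)
$- \frac{344120}{z{\left(175,-104 \right)}} + \frac{k{\left(151 \right)}}{G} = - \frac{344120}{-104 + 175} + \frac{\frac{1}{2} \cdot \frac{1}{151}}{26569} = - \frac{344120}{71} + \frac{1}{2} \cdot \frac{1}{151} \cdot \frac{1}{26569} = \left(-344120\right) \frac{1}{71} + \frac{1}{302} \cdot \frac{1}{26569} = - \frac{344120}{71} + \frac{1}{8023838} = - \frac{2761163132489}{569692498}$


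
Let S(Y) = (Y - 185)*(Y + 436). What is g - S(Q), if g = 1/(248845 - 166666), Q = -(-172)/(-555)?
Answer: 227080915204481/2812576275 ≈ 80738.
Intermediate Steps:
Q = -172/555 (Q = -(-172)*(-1)/555 = -1*172/555 = -172/555 ≈ -0.30991)
g = 1/82179 ≈ 1.2169e-5
S(Y) = (-185 + Y)*(436 + Y)
g - S(Q) = 1/82179 - (-80660 + (-172/555)² + 251*(-172/555)) = 1/82179 - (-80660 + 29584/308025 - 43172/555) = 1/82179 - 1*(-24869227376/308025) = 1/82179 + 24869227376/308025 = 227080915204481/2812576275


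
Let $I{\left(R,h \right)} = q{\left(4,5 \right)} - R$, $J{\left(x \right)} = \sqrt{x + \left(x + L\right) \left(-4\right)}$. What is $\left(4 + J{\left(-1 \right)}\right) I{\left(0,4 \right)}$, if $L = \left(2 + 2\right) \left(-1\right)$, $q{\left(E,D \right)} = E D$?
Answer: $80 + 20 \sqrt{19} \approx 167.18$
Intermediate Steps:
$q{\left(E,D \right)} = D E$
$L = -4$ ($L = 4 \left(-1\right) = -4$)
$J{\left(x \right)} = \sqrt{16 - 3 x}$ ($J{\left(x \right)} = \sqrt{x + \left(x - 4\right) \left(-4\right)} = \sqrt{x + \left(-4 + x\right) \left(-4\right)} = \sqrt{x - \left(-16 + 4 x\right)} = \sqrt{16 - 3 x}$)
$I{\left(R,h \right)} = 20 - R$ ($I{\left(R,h \right)} = 5 \cdot 4 - R = 20 - R$)
$\left(4 + J{\left(-1 \right)}\right) I{\left(0,4 \right)} = \left(4 + \sqrt{16 - -3}\right) \left(20 - 0\right) = \left(4 + \sqrt{16 + 3}\right) \left(20 + 0\right) = \left(4 + \sqrt{19}\right) 20 = 80 + 20 \sqrt{19}$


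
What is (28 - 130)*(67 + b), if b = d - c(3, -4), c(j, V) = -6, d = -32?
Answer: -4182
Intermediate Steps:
b = -26 (b = -32 - 1*(-6) = -32 + 6 = -26)
(28 - 130)*(67 + b) = (28 - 130)*(67 - 26) = -102*41 = -4182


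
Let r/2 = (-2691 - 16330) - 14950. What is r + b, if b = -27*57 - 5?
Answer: -69486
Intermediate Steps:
b = -1544 (b = -1539 - 5 = -1544)
r = -67942 (r = 2*((-2691 - 16330) - 14950) = 2*(-19021 - 14950) = 2*(-33971) = -67942)
r + b = -67942 - 1544 = -69486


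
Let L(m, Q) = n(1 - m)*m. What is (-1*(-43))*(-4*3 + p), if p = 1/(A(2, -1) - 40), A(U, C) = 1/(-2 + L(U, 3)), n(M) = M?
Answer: -83248/161 ≈ -517.07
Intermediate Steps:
L(m, Q) = m*(1 - m) (L(m, Q) = (1 - m)*m = m*(1 - m))
A(U, C) = 1/(-2 + U*(1 - U))
p = -4/161 (p = 1/(-1/(2 + 2*(-1 + 2)) - 40) = 1/(-1/(2 + 2*1) - 40) = 1/(-1/(2 + 2) - 40) = 1/(-1/4 - 40) = 1/(-161/4) = -4/161 ≈ -0.024845)
(-1*(-43))*(-4*3 + p) = (-1*(-43))*(-4*3 - 4/161) = 43*(-12 - 4/161) = 43*(-1936/161) = -83248/161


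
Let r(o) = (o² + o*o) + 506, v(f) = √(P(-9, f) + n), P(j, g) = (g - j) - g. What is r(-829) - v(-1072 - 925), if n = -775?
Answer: 1374988 - I*√766 ≈ 1.375e+6 - 27.677*I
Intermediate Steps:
P(j, g) = -j
v(f) = I*√766 (v(f) = √(-1*(-9) - 775) = √(9 - 775) = √(-766) = I*√766)
r(o) = 506 + 2*o² (r(o) = (o² + o²) + 506 = 2*o² + 506 = 506 + 2*o²)
r(-829) - v(-1072 - 925) = (506 + 2*(-829)²) - I*√766 = (506 + 2*687241) - I*√766 = (506 + 1374482) - I*√766 = 1374988 - I*√766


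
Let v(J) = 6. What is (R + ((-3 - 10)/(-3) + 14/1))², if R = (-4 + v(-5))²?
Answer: 4489/9 ≈ 498.78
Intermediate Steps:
R = 4 (R = (-4 + 6)² = 2² = 4)
(R + ((-3 - 10)/(-3) + 14/1))² = (4 + ((-3 - 10)/(-3) + 14/1))² = (4 + (-13*(-⅓) + 14*1))² = (4 + (13/3 + 14))² = (4 + 55/3)² = (67/3)² = 4489/9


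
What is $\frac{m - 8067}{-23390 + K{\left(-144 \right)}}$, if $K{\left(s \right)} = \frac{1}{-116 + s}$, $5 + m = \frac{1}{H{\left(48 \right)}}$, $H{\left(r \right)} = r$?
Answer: $\frac{25184575}{72976812} \approx 0.3451$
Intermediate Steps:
$m = - \frac{239}{48}$ ($m = -5 + \frac{1}{48} = - \frac{239}{48} \approx -4.9792$)
$\frac{m - 8067}{-23390 + K{\left(-144 \right)}} = \frac{- \frac{239}{48} - 8067}{-23390 + \frac{1}{-116 - 144}} = - \frac{387455}{48 \left(-23390 + \frac{1}{-260}\right)} = - \frac{387455}{48 \left(-23390 - \frac{1}{260}\right)} = - \frac{387455}{48 \left(- \frac{6081401}{260}\right)} = \left(- \frac{387455}{48}\right) \left(- \frac{260}{6081401}\right) = \frac{25184575}{72976812}$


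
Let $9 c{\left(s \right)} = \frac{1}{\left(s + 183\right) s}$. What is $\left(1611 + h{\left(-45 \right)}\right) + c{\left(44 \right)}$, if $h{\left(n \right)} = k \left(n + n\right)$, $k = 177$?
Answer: $- \frac{1287163547}{89892} \approx -14319.0$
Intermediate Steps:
$h{\left(n \right)} = 354 n$ ($h{\left(n \right)} = 177 \left(n + n\right) = 177 \cdot 2 n = 354 n$)
$c{\left(s \right)} = \frac{1}{9 s \left(183 + s\right)}$ ($c{\left(s \right)} = \frac{\frac{1}{s + 183} \frac{1}{s}}{9} = \frac{\frac{1}{183 + s} \frac{1}{s}}{9} = \frac{\frac{1}{s} \frac{1}{183 + s}}{9} = \frac{1}{9 s \left(183 + s\right)}$)
$\left(1611 + h{\left(-45 \right)}\right) + c{\left(44 \right)} = \left(1611 + 354 \left(-45\right)\right) + \frac{1}{9 \cdot 44 \left(183 + 44\right)} = \left(1611 - 15930\right) + \frac{1}{9} \cdot \frac{1}{44} \cdot \frac{1}{227} = -14319 + \frac{1}{9} \cdot \frac{1}{44} \cdot \frac{1}{227} = -14319 + \frac{1}{89892} = - \frac{1287163547}{89892}$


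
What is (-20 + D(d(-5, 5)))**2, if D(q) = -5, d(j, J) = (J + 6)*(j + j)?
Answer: 625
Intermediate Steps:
d(j, J) = 2*j*(6 + J) (d(j, J) = (6 + J)*(2*j) = 2*j*(6 + J))
(-20 + D(d(-5, 5)))**2 = (-20 - 5)**2 = (-25)**2 = 625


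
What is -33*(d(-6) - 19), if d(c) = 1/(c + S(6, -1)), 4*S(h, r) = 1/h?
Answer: 8223/13 ≈ 632.54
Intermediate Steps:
S(h, r) = 1/(4*h)
d(c) = 1/(1/24 + c) (d(c) = 1/(c + (1/4)/6) = 1/(c + (1/4)*(1/6)) = 1/(c + 1/24) = 1/(1/24 + c))
-33*(d(-6) - 19) = -33*(24/(1 + 24*(-6)) - 19) = -33*(24/(1 - 144) - 19) = -33*(24/(-143) - 19) = -33*(24*(-1/143) - 19) = -33*(-24/143 - 19) = -33*(-2741/143) = 8223/13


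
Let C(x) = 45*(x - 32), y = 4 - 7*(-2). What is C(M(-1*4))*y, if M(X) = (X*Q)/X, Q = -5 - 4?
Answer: -33210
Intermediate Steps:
Q = -9
y = 18 (y = 4 + 14 = 18)
M(X) = -9 (M(X) = (X*(-9))/X = (-9*X)/X = -9)
C(x) = -1440 + 45*x (C(x) = 45*(-32 + x) = -1440 + 45*x)
C(M(-1*4))*y = (-1440 + 45*(-9))*18 = (-1440 - 405)*18 = -1845*18 = -33210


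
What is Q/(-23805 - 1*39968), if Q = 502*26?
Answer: -13052/63773 ≈ -0.20466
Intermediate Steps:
Q = 13052
Q/(-23805 - 1*39968) = 13052/(-23805 - 1*39968) = 13052/(-23805 - 39968) = 13052/(-63773) = 13052*(-1/63773) = -13052/63773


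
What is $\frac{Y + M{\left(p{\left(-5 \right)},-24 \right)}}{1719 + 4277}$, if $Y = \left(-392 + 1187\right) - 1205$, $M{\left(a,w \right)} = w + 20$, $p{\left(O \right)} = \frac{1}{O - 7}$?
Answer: $- \frac{207}{2998} \approx -0.069046$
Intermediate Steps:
$p{\left(O \right)} = \frac{1}{-7 + O}$
$M{\left(a,w \right)} = 20 + w$
$Y = -410$ ($Y = 795 - 1205 = -410$)
$\frac{Y + M{\left(p{\left(-5 \right)},-24 \right)}}{1719 + 4277} = \frac{-410 + \left(20 - 24\right)}{1719 + 4277} = \frac{-410 - 4}{5996} = \left(-414\right) \frac{1}{5996} = - \frac{207}{2998}$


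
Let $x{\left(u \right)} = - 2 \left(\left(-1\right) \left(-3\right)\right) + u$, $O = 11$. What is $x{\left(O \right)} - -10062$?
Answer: $10067$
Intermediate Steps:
$x{\left(u \right)} = -6 + u$ ($x{\left(u \right)} = \left(-2\right) 3 + u = -6 + u$)
$x{\left(O \right)} - -10062 = \left(-6 + 11\right) - -10062 = 5 + 10062 = 10067$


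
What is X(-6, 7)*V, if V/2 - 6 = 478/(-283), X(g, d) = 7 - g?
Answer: 31720/283 ≈ 112.08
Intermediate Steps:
V = 2440/283 (V = 12 + 2*(478/(-283)) = 12 + 2*(478*(-1/283)) = 12 + 2*(-478/283) = 12 - 956/283 = 2440/283 ≈ 8.6219)
X(-6, 7)*V = (7 - 1*(-6))*(2440/283) = (7 + 6)*(2440/283) = 13*(2440/283) = 31720/283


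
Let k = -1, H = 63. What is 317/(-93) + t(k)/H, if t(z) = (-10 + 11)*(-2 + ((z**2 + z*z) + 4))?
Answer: -6533/1953 ≈ -3.3451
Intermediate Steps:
t(z) = 2 + 2*z**2 (t(z) = 1*(-2 + ((z**2 + z**2) + 4)) = 1*(-2 + (2*z**2 + 4)) = 1*(-2 + (4 + 2*z**2)) = 1*(2 + 2*z**2) = 2 + 2*z**2)
317/(-93) + t(k)/H = 317/(-93) + (2 + 2*(-1)**2)/63 = 317*(-1/93) + (2 + 2*1)*(1/63) = -317/93 + (2 + 2)*(1/63) = -317/93 + 4*(1/63) = -317/93 + 4/63 = -6533/1953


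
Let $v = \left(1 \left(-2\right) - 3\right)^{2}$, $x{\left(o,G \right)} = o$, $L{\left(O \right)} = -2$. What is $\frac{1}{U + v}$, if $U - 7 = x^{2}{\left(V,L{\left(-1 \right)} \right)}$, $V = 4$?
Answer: $\frac{1}{48} \approx 0.020833$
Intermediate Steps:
$v = 25$ ($v = \left(-2 - 3\right)^{2} = \left(-5\right)^{2} = 25$)
$U = 23$ ($U = 7 + 4^{2} = 7 + 16 = 23$)
$\frac{1}{U + v} = \frac{1}{23 + 25} = \frac{1}{48}$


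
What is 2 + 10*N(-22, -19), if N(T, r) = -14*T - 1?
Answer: 3072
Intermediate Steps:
N(T, r) = -1 - 14*T
2 + 10*N(-22, -19) = 2 + 10*(-1 - 14*(-22)) = 2 + 10*(-1 + 308) = 2 + 10*307 = 2 + 3070 = 3072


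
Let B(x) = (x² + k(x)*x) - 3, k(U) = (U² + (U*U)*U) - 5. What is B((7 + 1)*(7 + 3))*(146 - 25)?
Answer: 5018837637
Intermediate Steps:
k(U) = -5 + U² + U³ (k(U) = (U² + U²*U) - 5 = (U² + U³) - 5 = -5 + U² + U³)
B(x) = -3 + x² + x*(-5 + x² + x³) (B(x) = (x² + (-5 + x² + x³)*x) - 3 = (x² + x*(-5 + x² + x³)) - 3 = -3 + x² + x*(-5 + x² + x³))
B((7 + 1)*(7 + 3))*(146 - 25) = (-3 + ((7 + 1)*(7 + 3))² + ((7 + 1)*(7 + 3))*(-5 + ((7 + 1)*(7 + 3))² + ((7 + 1)*(7 + 3))³))*(146 - 25) = (-3 + (8*10)² + (8*10)*(-5 + (8*10)² + (8*10)³))*121 = (-3 + 80² + 80*(-5 + 80² + 80³))*121 = (-3 + 6400 + 80*(-5 + 6400 + 512000))*121 = (-3 + 6400 + 80*518395)*121 = (-3 + 6400 + 41471600)*121 = 41477997*121 = 5018837637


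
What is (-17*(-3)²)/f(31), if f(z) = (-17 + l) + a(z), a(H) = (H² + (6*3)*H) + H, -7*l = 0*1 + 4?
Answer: -63/631 ≈ -0.099841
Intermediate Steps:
l = -4/7 (l = -(0*1 + 4)/7 = -(0 + 4)/7 = -⅐*4 = -4/7 ≈ -0.57143)
a(H) = H² + 19*H (a(H) = (H² + 18*H) + H = H² + 19*H)
f(z) = -123/7 + z*(19 + z) (f(z) = (-17 - 4/7) + z*(19 + z) = -123/7 + z*(19 + z))
(-17*(-3)²)/f(31) = (-17*(-3)²)/(-123/7 + 31*(19 + 31)) = (-17*9)/(-123/7 + 31*50) = -153/(-123/7 + 1550) = -153/10727/7 = -153*7/10727 = -63/631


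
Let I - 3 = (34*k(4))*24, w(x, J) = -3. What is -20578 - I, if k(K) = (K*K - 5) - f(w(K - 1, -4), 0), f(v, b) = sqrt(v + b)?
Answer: -29557 + 816*I*sqrt(3) ≈ -29557.0 + 1413.4*I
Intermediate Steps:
f(v, b) = sqrt(b + v)
k(K) = -5 + K**2 - I*sqrt(3) (k(K) = (K*K - 5) - sqrt(0 - 3) = (K**2 - 5) - sqrt(-3) = (-5 + K**2) - I*sqrt(3) = -5 + K**2 - I*sqrt(3))
I = 8979 - 816*I*sqrt(3) (I = 3 + (34*(-5 + 4**2 - I*sqrt(3)))*24 = 3 + (34*(-5 + 16 - I*sqrt(3)))*24 = 3 + (34*(11 - I*sqrt(3)))*24 = 3 + (374 - 34*I*sqrt(3))*24 = 3 + (8976 - 816*I*sqrt(3)) = 8979 - 816*I*sqrt(3) ≈ 8979.0 - 1413.4*I)
-20578 - I = -20578 - (8979 - 816*I*sqrt(3)) = -20578 + (-8979 + 816*I*sqrt(3)) = -29557 + 816*I*sqrt(3)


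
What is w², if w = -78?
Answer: 6084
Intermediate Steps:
w² = (-78)² = 6084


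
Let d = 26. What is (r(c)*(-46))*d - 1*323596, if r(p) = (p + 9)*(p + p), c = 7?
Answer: -591500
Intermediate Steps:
r(p) = 2*p*(9 + p) (r(p) = (9 + p)*(2*p) = 2*p*(9 + p))
(r(c)*(-46))*d - 1*323596 = ((2*7*(9 + 7))*(-46))*26 - 1*323596 = ((2*7*16)*(-46))*26 - 323596 = (224*(-46))*26 - 323596 = -10304*26 - 323596 = -267904 - 323596 = -591500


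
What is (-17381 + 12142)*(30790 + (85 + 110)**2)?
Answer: -360521785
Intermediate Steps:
(-17381 + 12142)*(30790 + (85 + 110)**2) = -5239*(30790 + 195**2) = -5239*(30790 + 38025) = -5239*68815 = -360521785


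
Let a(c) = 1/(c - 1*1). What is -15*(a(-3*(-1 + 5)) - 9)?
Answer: 1770/13 ≈ 136.15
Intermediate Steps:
a(c) = 1/(-1 + c) (a(c) = 1/(c - 1) = 1/(-1 + c))
-15*(a(-3*(-1 + 5)) - 9) = -15*(1/(-1 - 3*(-1 + 5)) - 9) = -15*(1/(-1 - 3*4) - 9) = -15*(1/(-1 - 12) - 9) = -15*(1/(-13) - 9) = -15*(-1/13 - 9) = -15*(-118/13) = 1770/13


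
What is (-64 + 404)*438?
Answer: 148920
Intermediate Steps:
(-64 + 404)*438 = 340*438 = 148920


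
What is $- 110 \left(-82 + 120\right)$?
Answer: $-4180$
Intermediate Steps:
$- 110 \left(-82 + 120\right) = \left(-110\right) 38 = -4180$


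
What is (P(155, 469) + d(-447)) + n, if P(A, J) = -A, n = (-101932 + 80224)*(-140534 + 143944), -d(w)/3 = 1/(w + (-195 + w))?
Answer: -26870869904/363 ≈ -7.4024e+7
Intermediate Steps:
d(w) = -3/(-195 + 2*w) (d(w) = -3/(w + (-195 + w)) = -3/(-195 + 2*w))
n = -74024280 (n = -21708*3410 = -74024280)
(P(155, 469) + d(-447)) + n = (-1*155 - 3/(-195 + 2*(-447))) - 74024280 = (-155 - 3/(-195 - 894)) - 74024280 = (-155 - 3/(-1089)) - 74024280 = (-155 - 3*(-1/1089)) - 74024280 = (-155 + 1/363) - 74024280 = -56264/363 - 74024280 = -26870869904/363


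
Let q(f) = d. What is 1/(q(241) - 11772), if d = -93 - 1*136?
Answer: -1/12001 ≈ -8.3326e-5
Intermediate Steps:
d = -229 (d = -93 - 136 = -229)
q(f) = -229
1/(q(241) - 11772) = 1/(-229 - 11772) = 1/(-12001) = -1/12001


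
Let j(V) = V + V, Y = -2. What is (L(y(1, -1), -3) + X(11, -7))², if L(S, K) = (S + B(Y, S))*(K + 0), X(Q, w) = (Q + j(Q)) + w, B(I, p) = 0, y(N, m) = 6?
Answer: 64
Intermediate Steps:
j(V) = 2*V
X(Q, w) = w + 3*Q (X(Q, w) = (Q + 2*Q) + w = 3*Q + w = w + 3*Q)
L(S, K) = K*S (L(S, K) = (S + 0)*(K + 0) = S*K = K*S)
(L(y(1, -1), -3) + X(11, -7))² = (-3*6 + (-7 + 3*11))² = (-18 + (-7 + 33))² = (-18 + 26)² = 8² = 64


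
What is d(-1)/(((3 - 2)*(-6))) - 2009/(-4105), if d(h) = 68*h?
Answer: 145597/12315 ≈ 11.823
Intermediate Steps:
d(-1)/(((3 - 2)*(-6))) - 2009/(-4105) = (68*(-1))/(((3 - 2)*(-6))) - 2009/(-4105) = -68/(1*(-6)) - 2009*(-1/4105) = -68/(-6) + 2009/4105 = -68*(-⅙) + 2009/4105 = 34/3 + 2009/4105 = 145597/12315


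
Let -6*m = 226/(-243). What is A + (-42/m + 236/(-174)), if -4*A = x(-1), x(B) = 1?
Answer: -10718231/39324 ≈ -272.56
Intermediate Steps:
m = 113/729 (m = -113/(3*(-243)) = -113*(-1)/(3*243) = -⅙*(-226/243) = 113/729 ≈ 0.15501)
A = -¼ (A = -¼*1 = -¼ ≈ -0.25000)
A + (-42/m + 236/(-174)) = -¼ + (-42/113/729 + 236/(-174)) = -¼ + (-42*729/113 + 236*(-1/174)) = -¼ + (-30618/113 - 118/87) = -¼ - 2677100/9831 = -10718231/39324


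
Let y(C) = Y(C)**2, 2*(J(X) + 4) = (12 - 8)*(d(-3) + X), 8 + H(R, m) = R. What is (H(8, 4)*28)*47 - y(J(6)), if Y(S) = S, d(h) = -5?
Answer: -4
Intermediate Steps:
H(R, m) = -8 + R
J(X) = -14 + 2*X (J(X) = -4 + ((12 - 8)*(-5 + X))/2 = -4 + (4*(-5 + X))/2 = -4 + (-20 + 4*X)/2 = -4 + (-10 + 2*X) = -14 + 2*X)
y(C) = C**2
(H(8, 4)*28)*47 - y(J(6)) = ((-8 + 8)*28)*47 - (-14 + 2*6)**2 = (0*28)*47 - (-14 + 12)**2 = 0*47 - 1*(-2)**2 = 0 - 1*4 = 0 - 4 = -4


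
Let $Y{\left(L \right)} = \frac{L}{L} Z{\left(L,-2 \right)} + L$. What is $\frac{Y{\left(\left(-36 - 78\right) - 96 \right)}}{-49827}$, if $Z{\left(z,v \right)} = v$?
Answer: $\frac{212}{49827} \approx 0.0042547$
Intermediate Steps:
$Y{\left(L \right)} = -2 + L$ ($Y{\left(L \right)} = \frac{L}{L} \left(-2\right) + L = 1 \left(-2\right) + L = -2 + L$)
$\frac{Y{\left(\left(-36 - 78\right) - 96 \right)}}{-49827} = \frac{-2 - 210}{-49827} = \left(-2 - 210\right) \left(- \frac{1}{49827}\right) = \left(-212\right) \left(- \frac{1}{49827}\right) = \frac{212}{49827}$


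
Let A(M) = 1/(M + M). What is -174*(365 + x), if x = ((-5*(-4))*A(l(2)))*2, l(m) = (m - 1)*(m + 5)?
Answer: -448050/7 ≈ -64007.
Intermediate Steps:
l(m) = (-1 + m)*(5 + m)
A(M) = 1/(2*M)
x = 20/7 (x = ((-5*(-4))*(1/(2*(-5 + 2² + 4*2))))*2 = (20*(1/(2*(-5 + 4 + 8))))*2 = (20*((½)/7))*2 = (20*((½)*(⅐)))*2 = (20*(1/14))*2 = (10/7)*2 = 20/7 ≈ 2.8571)
-174*(365 + x) = -174*(365 + 20/7) = -174*2575/7 = -448050/7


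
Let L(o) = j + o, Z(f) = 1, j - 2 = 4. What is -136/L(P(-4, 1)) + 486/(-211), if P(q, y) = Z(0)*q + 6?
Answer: -4073/211 ≈ -19.303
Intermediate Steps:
j = 6 (j = 2 + 4 = 6)
P(q, y) = 6 + q (P(q, y) = 1*q + 6 = q + 6 = 6 + q)
L(o) = 6 + o
-136/L(P(-4, 1)) + 486/(-211) = -136/(6 + (6 - 4)) + 486/(-211) = -136/(6 + 2) + 486*(-1/211) = -136/8 - 486/211 = -136*1/8 - 486/211 = -17 - 486/211 = -4073/211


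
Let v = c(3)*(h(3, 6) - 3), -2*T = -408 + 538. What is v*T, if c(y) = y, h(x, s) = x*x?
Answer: -1170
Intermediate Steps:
h(x, s) = x²
T = -65 (T = -(-408 + 538)/2 = -½*130 = -65)
v = 18 (v = 3*(3² - 3) = 3*(9 - 3) = 3*6 = 18)
v*T = 18*(-65) = -1170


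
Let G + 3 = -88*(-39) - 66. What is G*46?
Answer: 154698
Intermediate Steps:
G = 3363 (G = -3 + (-88*(-39) - 66) = -3 + (3432 - 66) = -3 + 3366 = 3363)
G*46 = 3363*46 = 154698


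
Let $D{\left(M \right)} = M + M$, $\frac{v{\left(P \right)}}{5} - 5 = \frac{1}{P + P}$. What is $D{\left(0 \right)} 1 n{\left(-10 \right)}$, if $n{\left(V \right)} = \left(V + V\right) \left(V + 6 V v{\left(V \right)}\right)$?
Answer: $0$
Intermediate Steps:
$v{\left(P \right)} = 25 + \frac{5}{2 P}$ ($v{\left(P \right)} = 25 + \frac{5}{P + P} = 25 + \frac{5}{2 P}$)
$n{\left(V \right)} = 2 V \left(V + 6 V \left(25 + \frac{5}{2 V}\right)\right)$ ($n{\left(V \right)} = \left(V + V\right) \left(V + 6 V \left(25 + \frac{5}{2 V}\right)\right) = 2 V \left(V + 6 V \left(25 + \frac{5}{2 V}\right)\right)$)
$D{\left(M \right)} = 2 M$
$D{\left(0 \right)} 1 n{\left(-10 \right)} = 2 \cdot 0 \cdot 1 \cdot 2 \left(-10\right) \left(15 + 151 \left(-10\right)\right) = 0 \cdot 1 \cdot 2 \left(-10\right) \left(15 - 1510\right) = 0 \cdot 2 \left(-10\right) \left(-1495\right) = 0 \cdot 29900 = 0$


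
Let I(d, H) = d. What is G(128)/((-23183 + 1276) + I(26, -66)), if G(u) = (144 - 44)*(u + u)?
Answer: -25600/21881 ≈ -1.1700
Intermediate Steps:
G(u) = 200*u (G(u) = 100*(2*u) = 200*u)
G(128)/((-23183 + 1276) + I(26, -66)) = (200*128)/((-23183 + 1276) + 26) = 25600/(-21907 + 26) = 25600/(-21881) = 25600*(-1/21881) = -25600/21881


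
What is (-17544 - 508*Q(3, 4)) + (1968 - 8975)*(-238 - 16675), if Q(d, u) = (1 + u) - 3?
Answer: 118490831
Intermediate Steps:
Q(d, u) = -2 + u
(-17544 - 508*Q(3, 4)) + (1968 - 8975)*(-238 - 16675) = (-17544 - 508*(-2 + 4)) + (1968 - 8975)*(-238 - 16675) = (-17544 - 508*2) - 7007*(-16913) = (-17544 - 1016) + 118509391 = -18560 + 118509391 = 118490831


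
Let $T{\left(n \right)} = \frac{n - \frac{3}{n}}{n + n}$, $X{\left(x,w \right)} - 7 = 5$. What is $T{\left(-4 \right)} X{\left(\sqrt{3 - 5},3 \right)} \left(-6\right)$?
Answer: $- \frac{117}{4} \approx -29.25$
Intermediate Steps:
$X{\left(x,w \right)} = 12$ ($X{\left(x,w \right)} = 7 + 5 = 12$)
$T{\left(n \right)} = \frac{n - \frac{3}{n}}{2 n}$
$T{\left(-4 \right)} X{\left(\sqrt{3 - 5},3 \right)} \left(-6\right) = \frac{-3 + \left(-4\right)^{2}}{2 \cdot 16} \cdot 12 \left(-6\right) = \frac{1}{2} \cdot \frac{1}{16} \left(-3 + 16\right) 12 \left(-6\right) = \frac{1}{2} \cdot \frac{1}{16} \cdot 13 \cdot 12 \left(-6\right) = \frac{13}{32} \cdot 12 \left(-6\right) = \frac{39}{8} \left(-6\right) = - \frac{117}{4}$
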